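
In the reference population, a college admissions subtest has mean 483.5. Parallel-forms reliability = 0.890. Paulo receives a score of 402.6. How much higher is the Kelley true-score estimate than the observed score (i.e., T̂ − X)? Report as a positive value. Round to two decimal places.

T̂ = ρX + (1 − ρ)μ
  = 0.890 × 402.6 + 0.110 × 483.5
  = 358.3140 + 53.1850
  = 411.4990
  ≈ 411.499
T̂ − X = 411.499 − 402.6 = 8.899 → 8.90

8.90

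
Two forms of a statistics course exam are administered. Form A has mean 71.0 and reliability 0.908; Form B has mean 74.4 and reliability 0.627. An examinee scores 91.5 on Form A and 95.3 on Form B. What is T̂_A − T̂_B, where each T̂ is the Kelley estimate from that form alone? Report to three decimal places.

2.110

T̂_A = 0.908(91.5) + 0.092(71.0) = 89.61400
T̂_B = 0.627(95.3) + 0.373(74.4) = 87.50430
T̂_A − T̂_B = 2.10970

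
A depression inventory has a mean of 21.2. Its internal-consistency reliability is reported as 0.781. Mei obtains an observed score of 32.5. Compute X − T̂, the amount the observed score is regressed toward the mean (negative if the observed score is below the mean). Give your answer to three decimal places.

2.475

Weight the observed score by reliability and the mean by (1 − reliability): T̂ = 0.781·32.5 + 0.219·21.2 = 25.3825 + 4.6428 = 30.02530.
X − T̂ = 32.5 − 30.0253 = 2.4747 → 2.475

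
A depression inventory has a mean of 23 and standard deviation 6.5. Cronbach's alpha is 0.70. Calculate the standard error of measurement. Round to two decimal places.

3.56

SEM = SD · √(1 − ρ) = 6.5 × √0.30 = 6.5 × 0.5477 = 3.560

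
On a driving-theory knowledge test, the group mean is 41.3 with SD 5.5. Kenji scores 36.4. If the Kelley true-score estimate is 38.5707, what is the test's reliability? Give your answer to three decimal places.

0.557

T̂ = ρX + (1 − ρ)μ  ⇒  T̂ − μ = ρ(X − μ)
ρ = (T̂ − μ)/(X − μ) = (38.5707 − 41.3) / (36.4 − 41.3) = -2.7293 / -4.9 = 0.55700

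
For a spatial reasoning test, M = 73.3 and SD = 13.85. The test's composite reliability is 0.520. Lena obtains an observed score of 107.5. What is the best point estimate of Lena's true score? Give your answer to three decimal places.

91.084

T̂ = 0.520(107.5) + 0.480(73.3) = 55.9000 + 35.1840 = 91.0840 → 91.084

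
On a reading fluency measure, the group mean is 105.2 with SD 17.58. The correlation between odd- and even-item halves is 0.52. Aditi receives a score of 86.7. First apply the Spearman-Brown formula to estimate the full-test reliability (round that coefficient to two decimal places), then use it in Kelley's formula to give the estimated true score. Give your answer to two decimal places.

92.62

Spearman-Brown: ρ = 2r/(1 + r) = 2(0.52)/(1 + 0.52) = 1.040/1.52 = 0.6842 → 0.68
T̂ = ρX + (1 − ρ)μ
  = 0.68 × 86.7 + 0.32 × 105.2
  = 58.956 + 33.664
  = 92.620
  ≈ 92.62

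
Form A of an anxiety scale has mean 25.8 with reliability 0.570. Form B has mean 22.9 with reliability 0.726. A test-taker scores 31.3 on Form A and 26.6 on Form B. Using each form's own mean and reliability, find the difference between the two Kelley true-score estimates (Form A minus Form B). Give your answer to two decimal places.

T̂_A = 0.570(31.3) + 0.430(25.8) = 28.9350
T̂_B = 0.726(26.6) + 0.274(22.9) = 25.5862
T̂_A − T̂_B = 3.3488

3.35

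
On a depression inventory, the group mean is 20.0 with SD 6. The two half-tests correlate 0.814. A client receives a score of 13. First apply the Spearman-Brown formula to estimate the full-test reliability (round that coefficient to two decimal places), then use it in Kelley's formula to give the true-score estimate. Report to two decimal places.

Spearman-Brown: ρ = 2r/(1 + r) = 2(0.814)/(1 + 0.814) = 1.6280/1.814 = 0.8975 → 0.90
Kelley's formula gives T̂ = 0.90·13 + 0.10·20.0 = 11.70 + 2.000 = 13.700.

13.70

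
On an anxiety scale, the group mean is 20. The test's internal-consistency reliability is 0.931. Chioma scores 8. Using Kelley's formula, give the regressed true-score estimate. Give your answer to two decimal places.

Kelley's formula gives T̂ = 0.931·8 + 0.069·20 = 7.448 + 1.380 = 8.828.

8.83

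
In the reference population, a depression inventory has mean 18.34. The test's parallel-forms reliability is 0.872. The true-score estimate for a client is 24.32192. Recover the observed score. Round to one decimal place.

T̂ = ρX + (1 − ρ)μ  ⇒  X = (T̂ − (1 − ρ)μ) / ρ
X = (24.32192 − 0.128 × 18.34) / 0.872 = (24.32192 − 2.34752) / 0.872 = 21.97440 / 0.872 = 25.200

25.2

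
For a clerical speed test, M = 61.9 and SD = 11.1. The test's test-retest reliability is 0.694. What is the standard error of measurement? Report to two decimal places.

SEM = SD · √(1 − ρ) = 11.1 × √0.306 = 11.1 × 0.5532 = 6.140

6.14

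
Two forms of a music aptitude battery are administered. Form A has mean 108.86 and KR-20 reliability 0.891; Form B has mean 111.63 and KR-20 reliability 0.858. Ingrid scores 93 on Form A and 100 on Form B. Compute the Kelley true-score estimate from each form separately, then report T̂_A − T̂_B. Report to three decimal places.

-6.923

T̂_A = 0.891(93) + 0.109(108.86) = 94.72874
T̂_B = 0.858(100) + 0.142(111.63) = 101.65146
T̂_A − T̂_B = -6.92272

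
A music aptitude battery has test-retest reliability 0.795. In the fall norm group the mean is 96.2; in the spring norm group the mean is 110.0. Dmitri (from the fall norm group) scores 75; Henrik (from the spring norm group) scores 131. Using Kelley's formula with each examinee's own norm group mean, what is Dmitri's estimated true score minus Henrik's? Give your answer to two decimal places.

-47.35

T̂_Dmitri = 0.795(75) + 0.205(96.2) = 79.3460
T̂_Henrik = 0.795(131) + 0.205(110.0) = 126.6950
Difference = 79.3460 − 126.6950 = -47.3490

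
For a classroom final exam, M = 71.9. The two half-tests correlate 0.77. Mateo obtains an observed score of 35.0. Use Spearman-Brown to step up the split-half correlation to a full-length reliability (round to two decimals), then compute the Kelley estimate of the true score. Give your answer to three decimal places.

39.797

Spearman-Brown: ρ = 2r/(1 + r) = 2(0.77)/(1 + 0.77) = 1.540/1.77 = 0.8701 → 0.87
Kelley's formula gives T̂ = 0.87·35.0 + 0.13·71.9 = 30.450 + 9.347 = 39.7970.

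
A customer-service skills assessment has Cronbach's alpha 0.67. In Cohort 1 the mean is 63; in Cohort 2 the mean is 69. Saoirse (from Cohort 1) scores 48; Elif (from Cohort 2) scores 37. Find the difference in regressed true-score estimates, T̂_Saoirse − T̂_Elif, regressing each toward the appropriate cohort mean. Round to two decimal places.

T̂_Saoirse = 0.67(48) + 0.33(63) = 52.9500
T̂_Elif = 0.67(37) + 0.33(69) = 47.5600
Difference = 52.9500 − 47.5600 = 5.3900

5.39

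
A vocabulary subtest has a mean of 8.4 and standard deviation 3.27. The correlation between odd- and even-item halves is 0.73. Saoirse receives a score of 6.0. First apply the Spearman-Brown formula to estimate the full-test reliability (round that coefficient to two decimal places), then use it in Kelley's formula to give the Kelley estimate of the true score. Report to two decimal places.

6.38

Spearman-Brown: ρ = 2r/(1 + r) = 2(0.73)/(1 + 0.73) = 1.460/1.73 = 0.8439 → 0.84
Kelley's formula gives T̂ = 0.84·6.0 + 0.16·8.4 = 5.040 + 1.344 = 6.384.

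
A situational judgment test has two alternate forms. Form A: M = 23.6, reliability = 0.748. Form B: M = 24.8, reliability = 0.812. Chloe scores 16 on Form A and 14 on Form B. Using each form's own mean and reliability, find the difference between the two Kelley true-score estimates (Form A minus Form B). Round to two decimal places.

T̂_A = 0.748(16) + 0.252(23.6) = 17.9152
T̂_B = 0.812(14) + 0.188(24.8) = 16.0304
T̂_A − T̂_B = 1.8848

1.88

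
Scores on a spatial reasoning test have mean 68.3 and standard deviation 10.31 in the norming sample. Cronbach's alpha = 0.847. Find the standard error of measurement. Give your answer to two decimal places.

SEM = SD · √(1 − ρ) = 10.31 × √0.153 = 10.31 × 0.3912 = 4.033

4.03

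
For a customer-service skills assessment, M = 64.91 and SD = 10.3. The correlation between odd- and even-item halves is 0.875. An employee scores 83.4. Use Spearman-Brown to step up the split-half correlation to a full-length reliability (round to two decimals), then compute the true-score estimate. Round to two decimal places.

82.11

Spearman-Brown: ρ = 2r/(1 + r) = 2(0.875)/(1 + 0.875) = 1.7500/1.875 = 0.9333 → 0.93
T̂ = ρX + (1 − ρ)μ
  = 0.93 × 83.4 + 0.07 × 64.91
  = 77.562 + 4.5437
  = 82.106
  ≈ 82.11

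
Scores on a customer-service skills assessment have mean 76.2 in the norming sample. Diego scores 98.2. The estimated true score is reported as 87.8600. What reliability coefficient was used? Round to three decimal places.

0.530

T̂ = ρX + (1 − ρ)μ  ⇒  T̂ − μ = ρ(X − μ)
ρ = (T̂ − μ)/(X − μ) = (87.8600 − 76.2) / (98.2 − 76.2) = 11.6600 / 22.0 = 0.53000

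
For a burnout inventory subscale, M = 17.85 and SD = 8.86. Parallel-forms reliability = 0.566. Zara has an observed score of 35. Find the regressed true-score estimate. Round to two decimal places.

27.56

T̂ = ρX + (1 − ρ)μ
  = 0.566 × 35 + 0.434 × 17.85
  = 19.810 + 7.74690
  = 27.557
  ≈ 27.56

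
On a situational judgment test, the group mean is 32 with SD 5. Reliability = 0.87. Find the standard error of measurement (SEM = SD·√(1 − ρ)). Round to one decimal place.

SEM = SD · √(1 − ρ) = 5 × √0.13 = 5 × 0.3606 = 1.803

1.8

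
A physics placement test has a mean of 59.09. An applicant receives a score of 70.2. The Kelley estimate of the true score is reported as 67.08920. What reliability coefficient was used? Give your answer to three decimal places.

T̂ = ρX + (1 − ρ)μ  ⇒  T̂ − μ = ρ(X − μ)
ρ = (T̂ − μ)/(X − μ) = (67.08920 − 59.09) / (70.2 − 59.09) = 7.99920 / 11.11 = 0.72000

0.720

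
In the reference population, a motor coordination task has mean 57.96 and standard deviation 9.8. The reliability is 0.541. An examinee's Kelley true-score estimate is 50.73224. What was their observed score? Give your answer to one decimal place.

T̂ = ρX + (1 − ρ)μ  ⇒  X = (T̂ − (1 − ρ)μ) / ρ
X = (50.73224 − 0.459 × 57.96) / 0.541 = (50.73224 − 26.60364) / 0.541 = 24.12860 / 0.541 = 44.600

44.6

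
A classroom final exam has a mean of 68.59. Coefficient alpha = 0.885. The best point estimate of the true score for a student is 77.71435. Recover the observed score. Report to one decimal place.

T̂ = ρX + (1 − ρ)μ  ⇒  X = (T̂ − (1 − ρ)μ) / ρ
X = (77.71435 − 0.115 × 68.59) / 0.885 = (77.71435 − 7.88785) / 0.885 = 69.82650 / 0.885 = 78.900

78.9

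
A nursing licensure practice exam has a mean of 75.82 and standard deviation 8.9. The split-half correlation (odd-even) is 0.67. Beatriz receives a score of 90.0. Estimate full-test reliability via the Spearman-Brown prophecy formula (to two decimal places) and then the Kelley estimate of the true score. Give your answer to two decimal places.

Spearman-Brown: ρ = 2r/(1 + r) = 2(0.67)/(1 + 0.67) = 1.340/1.67 = 0.8024 → 0.80
Kelley's formula gives T̂ = 0.80·90.0 + 0.20·75.82 = 72.000 + 15.1640 = 87.164.

87.16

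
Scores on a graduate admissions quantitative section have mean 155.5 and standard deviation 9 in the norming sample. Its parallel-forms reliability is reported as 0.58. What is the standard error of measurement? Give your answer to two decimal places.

5.83

SEM = SD · √(1 − ρ) = 9 × √0.42 = 9 × 0.6481 = 5.833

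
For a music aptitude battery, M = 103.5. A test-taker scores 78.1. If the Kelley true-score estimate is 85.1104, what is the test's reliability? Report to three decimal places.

T̂ = ρX + (1 − ρ)μ  ⇒  T̂ − μ = ρ(X − μ)
ρ = (T̂ − μ)/(X − μ) = (85.1104 − 103.5) / (78.1 − 103.5) = -18.3896 / -25.4 = 0.72400

0.724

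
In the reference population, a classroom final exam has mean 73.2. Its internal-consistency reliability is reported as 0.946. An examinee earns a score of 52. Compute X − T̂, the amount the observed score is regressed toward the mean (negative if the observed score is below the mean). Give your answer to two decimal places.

-1.14

T̂ = 0.946(52) + 0.054(73.2) = 49.192 + 3.9528 = 53.1448 → 53.145
X − T̂ = 52 − 53.145 = -1.145 → -1.14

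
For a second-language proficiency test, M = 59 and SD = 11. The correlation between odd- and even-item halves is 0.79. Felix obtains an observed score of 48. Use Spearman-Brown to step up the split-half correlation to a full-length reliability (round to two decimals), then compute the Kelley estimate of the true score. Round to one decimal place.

49.3

Spearman-Brown: ρ = 2r/(1 + r) = 2(0.79)/(1 + 0.79) = 1.580/1.79 = 0.8827 → 0.88
T̂ = ρX + (1 − ρ)μ
  = 0.88 × 48 + 0.12 × 59
  = 42.24 + 7.08
  = 49.32
  ≈ 49.3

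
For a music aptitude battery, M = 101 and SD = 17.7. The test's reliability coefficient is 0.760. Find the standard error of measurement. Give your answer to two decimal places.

SEM = SD · √(1 − ρ) = 17.7 × √0.240 = 17.7 × 0.4899 = 8.671

8.67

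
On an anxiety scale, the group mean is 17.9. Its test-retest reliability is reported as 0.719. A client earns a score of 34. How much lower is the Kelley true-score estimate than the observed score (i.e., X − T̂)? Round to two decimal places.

4.52

Regress the observed score toward the mean by the unreliability: T̂ = 0.719·34 + 0.281·17.9 = 24.446 + 5.0299 = 29.4759.
X − T̂ = 34 − 29.476 = 4.524 → 4.52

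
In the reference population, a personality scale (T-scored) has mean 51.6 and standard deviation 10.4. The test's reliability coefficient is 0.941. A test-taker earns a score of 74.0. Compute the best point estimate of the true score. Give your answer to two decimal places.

72.68

T̂ = 0.941(74.0) + 0.059(51.6) = 69.6340 + 3.0444 = 72.678 → 72.68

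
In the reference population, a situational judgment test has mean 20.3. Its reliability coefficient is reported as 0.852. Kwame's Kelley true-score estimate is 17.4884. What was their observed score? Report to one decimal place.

T̂ = ρX + (1 − ρ)μ  ⇒  X = (T̂ − (1 − ρ)μ) / ρ
X = (17.4884 − 0.148 × 20.3) / 0.852 = (17.4884 − 3.0044) / 0.852 = 14.4840 / 0.852 = 17.000

17.0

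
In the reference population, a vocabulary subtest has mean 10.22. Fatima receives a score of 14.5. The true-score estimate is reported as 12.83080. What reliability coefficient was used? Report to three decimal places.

T̂ = ρX + (1 − ρ)μ  ⇒  T̂ − μ = ρ(X − μ)
ρ = (T̂ − μ)/(X − μ) = (12.83080 − 10.22) / (14.5 − 10.22) = 2.61080 / 4.28 = 0.61000

0.610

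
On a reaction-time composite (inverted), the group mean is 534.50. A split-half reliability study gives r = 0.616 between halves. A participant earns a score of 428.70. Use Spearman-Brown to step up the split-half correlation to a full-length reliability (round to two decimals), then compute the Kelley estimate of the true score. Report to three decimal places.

Spearman-Brown: ρ = 2r/(1 + r) = 2(0.616)/(1 + 0.616) = 1.2320/1.616 = 0.7624 → 0.76
T̂ = 0.76(428.70) + 0.24(534.50) = 325.8120 + 128.2800 = 454.0920 → 454.092

454.092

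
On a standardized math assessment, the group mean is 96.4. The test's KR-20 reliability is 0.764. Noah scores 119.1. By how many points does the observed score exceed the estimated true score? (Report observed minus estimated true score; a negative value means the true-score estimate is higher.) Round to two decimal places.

5.36

T̂ = 0.764(119.1) + 0.236(96.4) = 90.9924 + 22.7504 = 113.7428 → 113.743
X − T̂ = 119.1 − 113.743 = 5.357 → 5.36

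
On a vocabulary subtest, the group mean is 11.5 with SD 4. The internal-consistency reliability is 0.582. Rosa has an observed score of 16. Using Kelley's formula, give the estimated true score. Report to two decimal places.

14.12

Kelley's formula gives T̂ = 0.582·16 + 0.418·11.5 = 9.312 + 4.8070 = 14.119.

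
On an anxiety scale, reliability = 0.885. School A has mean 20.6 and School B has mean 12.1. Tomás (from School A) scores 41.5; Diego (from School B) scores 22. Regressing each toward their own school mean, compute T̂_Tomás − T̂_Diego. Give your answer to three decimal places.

T̂_Tomás = 0.885(41.5) + 0.115(20.6) = 39.09650
T̂_Diego = 0.885(22) + 0.115(12.1) = 20.86150
Difference = 39.09650 − 20.86150 = 18.23500

18.235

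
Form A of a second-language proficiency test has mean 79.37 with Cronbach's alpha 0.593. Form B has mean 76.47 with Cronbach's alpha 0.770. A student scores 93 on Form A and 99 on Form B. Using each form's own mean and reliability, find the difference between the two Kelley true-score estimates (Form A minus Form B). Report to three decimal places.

-6.366

T̂_A = 0.593(93) + 0.407(79.37) = 87.45259
T̂_B = 0.770(99) + 0.230(76.47) = 93.81810
T̂_A − T̂_B = -6.36551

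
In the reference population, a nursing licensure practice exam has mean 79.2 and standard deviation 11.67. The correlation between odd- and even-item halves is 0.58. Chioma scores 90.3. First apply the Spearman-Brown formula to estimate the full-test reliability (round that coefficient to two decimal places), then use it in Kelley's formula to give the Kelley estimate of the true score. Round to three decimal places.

Spearman-Brown: ρ = 2r/(1 + r) = 2(0.58)/(1 + 0.58) = 1.160/1.58 = 0.7342 → 0.73
T̂ = ρX + (1 − ρ)μ
  = 0.73 × 90.3 + 0.27 × 79.2
  = 65.919 + 21.384
  = 87.3030
  ≈ 87.303

87.303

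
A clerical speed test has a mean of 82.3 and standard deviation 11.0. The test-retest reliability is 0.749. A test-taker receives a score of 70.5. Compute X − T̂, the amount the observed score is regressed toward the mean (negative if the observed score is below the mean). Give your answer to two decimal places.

Regress the observed score toward the mean by the unreliability: T̂ = 0.749·70.5 + 0.251·82.3 = 52.8045 + 20.6573 = 73.4618.
X − T̂ = 70.5 − 73.462 = -2.962 → -2.96

-2.96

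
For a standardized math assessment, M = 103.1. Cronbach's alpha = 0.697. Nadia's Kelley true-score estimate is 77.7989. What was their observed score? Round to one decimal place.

66.8

T̂ = ρX + (1 − ρ)μ  ⇒  X = (T̂ − (1 − ρ)μ) / ρ
X = (77.7989 − 0.303 × 103.1) / 0.697 = (77.7989 − 31.2393) / 0.697 = 46.5596 / 0.697 = 66.800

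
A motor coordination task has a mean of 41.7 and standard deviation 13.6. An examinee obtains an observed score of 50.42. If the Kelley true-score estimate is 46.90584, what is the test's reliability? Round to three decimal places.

T̂ = ρX + (1 − ρ)μ  ⇒  T̂ − μ = ρ(X − μ)
ρ = (T̂ − μ)/(X − μ) = (46.90584 − 41.7) / (50.42 − 41.7) = 5.20584 / 8.72 = 0.59700

0.597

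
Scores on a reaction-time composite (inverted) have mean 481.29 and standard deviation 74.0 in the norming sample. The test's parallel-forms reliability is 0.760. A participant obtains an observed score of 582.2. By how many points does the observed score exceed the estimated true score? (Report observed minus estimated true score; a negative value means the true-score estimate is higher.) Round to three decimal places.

24.218

Weight the observed score by reliability and the mean by (1 − reliability): T̂ = 0.760·582.2 + 0.240·481.29 = 442.4720 + 115.50960 = 557.98160.
X − T̂ = 582.2 − 557.9816 = 24.2184 → 24.218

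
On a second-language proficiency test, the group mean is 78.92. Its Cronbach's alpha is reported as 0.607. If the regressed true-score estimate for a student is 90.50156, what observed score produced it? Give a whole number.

T̂ = ρX + (1 − ρ)μ  ⇒  X = (T̂ − (1 − ρ)μ) / ρ
X = (90.50156 − 0.393 × 78.92) / 0.607 = (90.50156 − 31.01556) / 0.607 = 59.48600 / 0.607 = 98.00

98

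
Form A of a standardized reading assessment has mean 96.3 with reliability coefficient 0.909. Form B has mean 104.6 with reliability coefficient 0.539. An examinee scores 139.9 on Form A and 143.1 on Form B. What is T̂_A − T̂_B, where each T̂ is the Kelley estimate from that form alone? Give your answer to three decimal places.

T̂_A = 0.909(139.9) + 0.091(96.3) = 135.93240
T̂_B = 0.539(143.1) + 0.461(104.6) = 125.35150
T̂_A − T̂_B = 10.58090

10.581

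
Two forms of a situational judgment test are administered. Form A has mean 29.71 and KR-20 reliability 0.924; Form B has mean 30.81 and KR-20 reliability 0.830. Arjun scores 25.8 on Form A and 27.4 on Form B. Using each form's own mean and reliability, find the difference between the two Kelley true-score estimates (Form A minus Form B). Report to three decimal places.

-1.883

T̂_A = 0.924(25.8) + 0.076(29.71) = 26.09716
T̂_B = 0.830(27.4) + 0.170(30.81) = 27.97970
T̂_A − T̂_B = -1.88254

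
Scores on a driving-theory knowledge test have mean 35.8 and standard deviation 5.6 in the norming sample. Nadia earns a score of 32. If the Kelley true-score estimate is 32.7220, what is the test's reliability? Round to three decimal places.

0.810

T̂ = ρX + (1 − ρ)μ  ⇒  T̂ − μ = ρ(X − μ)
ρ = (T̂ − μ)/(X − μ) = (32.7220 − 35.8) / (32 − 35.8) = -3.0780 / -3.8 = 0.81000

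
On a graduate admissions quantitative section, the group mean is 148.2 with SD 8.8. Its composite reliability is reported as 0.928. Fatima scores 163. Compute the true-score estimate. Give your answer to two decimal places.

T̂ = 0.928(163) + 0.072(148.2) = 151.264 + 10.6704 = 161.934 → 161.93

161.93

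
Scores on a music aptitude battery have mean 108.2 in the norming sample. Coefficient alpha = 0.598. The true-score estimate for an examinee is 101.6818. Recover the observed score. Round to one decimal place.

97.3

T̂ = ρX + (1 − ρ)μ  ⇒  X = (T̂ − (1 − ρ)μ) / ρ
X = (101.6818 − 0.402 × 108.2) / 0.598 = (101.6818 − 43.4964) / 0.598 = 58.1854 / 0.598 = 97.300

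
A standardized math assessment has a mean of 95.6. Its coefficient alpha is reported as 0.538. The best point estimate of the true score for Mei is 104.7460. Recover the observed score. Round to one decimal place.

T̂ = ρX + (1 − ρ)μ  ⇒  X = (T̂ − (1 − ρ)μ) / ρ
X = (104.7460 − 0.462 × 95.6) / 0.538 = (104.7460 − 44.1672) / 0.538 = 60.5788 / 0.538 = 112.600

112.6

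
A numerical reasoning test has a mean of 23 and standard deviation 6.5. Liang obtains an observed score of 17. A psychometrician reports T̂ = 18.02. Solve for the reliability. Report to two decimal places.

0.83

T̂ = ρX + (1 − ρ)μ  ⇒  T̂ − μ = ρ(X − μ)
ρ = (T̂ − μ)/(X − μ) = (18.02 − 23) / (17 − 23) = -4.98 / -6.0 = 0.8300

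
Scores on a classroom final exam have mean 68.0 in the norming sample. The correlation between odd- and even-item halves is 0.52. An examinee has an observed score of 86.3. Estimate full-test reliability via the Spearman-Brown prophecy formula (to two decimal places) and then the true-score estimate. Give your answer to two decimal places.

80.44

Spearman-Brown: ρ = 2r/(1 + r) = 2(0.52)/(1 + 0.52) = 1.040/1.52 = 0.6842 → 0.68
Weight the observed score by reliability and the mean by (1 − reliability): T̂ = 0.68·86.3 + 0.32·68.0 = 58.684 + 21.760 = 80.444.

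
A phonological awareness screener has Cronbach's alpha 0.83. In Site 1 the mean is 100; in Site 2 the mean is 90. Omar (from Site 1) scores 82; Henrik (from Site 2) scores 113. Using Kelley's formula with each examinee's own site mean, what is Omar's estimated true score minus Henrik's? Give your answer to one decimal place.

T̂_Omar = 0.83(82) + 0.17(100) = 85.060
T̂_Henrik = 0.83(113) + 0.17(90) = 109.090
Difference = 85.060 − 109.090 = -24.030

-24.0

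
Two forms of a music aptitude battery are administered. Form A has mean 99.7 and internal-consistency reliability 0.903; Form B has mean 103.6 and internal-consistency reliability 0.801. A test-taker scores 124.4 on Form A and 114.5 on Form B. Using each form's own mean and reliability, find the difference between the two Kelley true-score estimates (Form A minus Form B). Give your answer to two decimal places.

9.67

T̂_A = 0.903(124.4) + 0.097(99.7) = 122.0041
T̂_B = 0.801(114.5) + 0.199(103.6) = 112.3309
T̂_A − T̂_B = 9.6732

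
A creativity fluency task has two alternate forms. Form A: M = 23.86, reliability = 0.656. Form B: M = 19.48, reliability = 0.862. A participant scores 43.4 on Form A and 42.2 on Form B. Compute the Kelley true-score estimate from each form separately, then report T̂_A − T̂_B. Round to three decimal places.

-2.386

T̂_A = 0.656(43.4) + 0.344(23.86) = 36.67824
T̂_B = 0.862(42.2) + 0.138(19.48) = 39.06464
T̂_A − T̂_B = -2.38640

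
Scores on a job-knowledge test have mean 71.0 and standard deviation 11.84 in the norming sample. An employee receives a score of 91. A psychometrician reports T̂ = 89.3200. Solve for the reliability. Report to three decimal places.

0.916

T̂ = ρX + (1 − ρ)μ  ⇒  T̂ − μ = ρ(X − μ)
ρ = (T̂ − μ)/(X − μ) = (89.3200 − 71.0) / (91 − 71.0) = 18.3200 / 20.0 = 0.91600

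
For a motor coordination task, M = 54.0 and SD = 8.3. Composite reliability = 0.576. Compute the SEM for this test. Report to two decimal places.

5.40

SEM = SD · √(1 − ρ) = 8.3 × √0.424 = 8.3 × 0.6512 = 5.405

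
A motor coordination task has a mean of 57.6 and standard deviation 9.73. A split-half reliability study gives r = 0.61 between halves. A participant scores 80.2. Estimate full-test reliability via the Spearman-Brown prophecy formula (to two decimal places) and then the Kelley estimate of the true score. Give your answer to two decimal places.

Spearman-Brown: ρ = 2r/(1 + r) = 2(0.61)/(1 + 0.61) = 1.220/1.61 = 0.7578 → 0.76
Weight the observed score by reliability and the mean by (1 − reliability): T̂ = 0.76·80.2 + 0.24·57.6 = 60.952 + 13.824 = 74.776.

74.78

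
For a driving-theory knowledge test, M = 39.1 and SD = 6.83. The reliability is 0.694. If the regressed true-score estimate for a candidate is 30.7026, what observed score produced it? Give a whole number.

T̂ = ρX + (1 − ρ)μ  ⇒  X = (T̂ − (1 − ρ)μ) / ρ
X = (30.7026 − 0.306 × 39.1) / 0.694 = (30.7026 − 11.9646) / 0.694 = 18.7380 / 0.694 = 27.00

27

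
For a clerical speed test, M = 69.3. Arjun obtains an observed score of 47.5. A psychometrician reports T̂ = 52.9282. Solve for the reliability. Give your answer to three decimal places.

0.751

T̂ = ρX + (1 − ρ)μ  ⇒  T̂ − μ = ρ(X − μ)
ρ = (T̂ − μ)/(X − μ) = (52.9282 − 69.3) / (47.5 − 69.3) = -16.3718 / -21.8 = 0.75100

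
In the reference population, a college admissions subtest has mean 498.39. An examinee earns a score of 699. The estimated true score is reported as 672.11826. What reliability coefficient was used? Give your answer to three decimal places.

0.866

T̂ = ρX + (1 − ρ)μ  ⇒  T̂ − μ = ρ(X − μ)
ρ = (T̂ − μ)/(X − μ) = (672.11826 − 498.39) / (699 − 498.39) = 173.72826 / 200.61 = 0.86600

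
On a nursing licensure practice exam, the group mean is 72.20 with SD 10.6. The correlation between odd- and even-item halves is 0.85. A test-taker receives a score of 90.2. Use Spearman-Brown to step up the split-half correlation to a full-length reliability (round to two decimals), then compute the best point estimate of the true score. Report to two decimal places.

88.76

Spearman-Brown: ρ = 2r/(1 + r) = 2(0.85)/(1 + 0.85) = 1.700/1.85 = 0.9189 → 0.92
T̂ = 0.92(90.2) + 0.08(72.20) = 82.984 + 5.7760 = 88.760 → 88.76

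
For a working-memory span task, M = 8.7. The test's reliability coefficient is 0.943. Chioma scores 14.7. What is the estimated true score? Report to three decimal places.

14.358

T̂ = 0.943(14.7) + 0.057(8.7) = 13.8621 + 0.4959 = 14.3580 → 14.358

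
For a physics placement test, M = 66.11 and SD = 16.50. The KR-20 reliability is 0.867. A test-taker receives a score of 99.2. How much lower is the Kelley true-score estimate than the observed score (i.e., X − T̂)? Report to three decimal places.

T̂ = ρX + (1 − ρ)μ
  = 0.867 × 99.2 + 0.133 × 66.11
  = 86.0064 + 8.79263
  = 94.79903
  ≈ 94.7990
X − T̂ = 99.2 − 94.7990 = 4.4010 → 4.401

4.401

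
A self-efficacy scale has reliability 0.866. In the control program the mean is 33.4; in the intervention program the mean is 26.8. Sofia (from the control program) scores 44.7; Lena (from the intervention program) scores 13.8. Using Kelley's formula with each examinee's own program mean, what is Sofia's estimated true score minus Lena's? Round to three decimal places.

27.644

T̂_Sofia = 0.866(44.7) + 0.134(33.4) = 43.18580
T̂_Lena = 0.866(13.8) + 0.134(26.8) = 15.54200
Difference = 43.18580 − 15.54200 = 27.64380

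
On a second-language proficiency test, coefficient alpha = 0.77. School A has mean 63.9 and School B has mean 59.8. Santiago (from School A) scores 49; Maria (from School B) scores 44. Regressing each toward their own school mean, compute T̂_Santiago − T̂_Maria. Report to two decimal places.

T̂_Santiago = 0.77(49) + 0.23(63.9) = 52.4270
T̂_Maria = 0.77(44) + 0.23(59.8) = 47.6340
Difference = 52.4270 − 47.6340 = 4.7930

4.79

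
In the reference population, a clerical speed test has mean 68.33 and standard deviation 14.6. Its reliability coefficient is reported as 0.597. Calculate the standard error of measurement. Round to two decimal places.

SEM = SD · √(1 − ρ) = 14.6 × √0.403 = 14.6 × 0.6348 = 9.268

9.27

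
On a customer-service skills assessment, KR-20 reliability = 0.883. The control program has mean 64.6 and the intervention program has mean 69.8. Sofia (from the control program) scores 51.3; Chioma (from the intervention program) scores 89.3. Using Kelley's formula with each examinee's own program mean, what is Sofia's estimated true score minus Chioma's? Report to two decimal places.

-34.16

T̂_Sofia = 0.883(51.3) + 0.117(64.6) = 52.8561
T̂_Chioma = 0.883(89.3) + 0.117(69.8) = 87.0185
Difference = 52.8561 − 87.0185 = -34.1624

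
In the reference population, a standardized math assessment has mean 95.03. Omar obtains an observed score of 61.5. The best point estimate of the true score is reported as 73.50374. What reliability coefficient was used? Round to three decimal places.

0.642

T̂ = ρX + (1 − ρ)μ  ⇒  T̂ − μ = ρ(X − μ)
ρ = (T̂ − μ)/(X − μ) = (73.50374 − 95.03) / (61.5 − 95.03) = -21.52626 / -33.53 = 0.64200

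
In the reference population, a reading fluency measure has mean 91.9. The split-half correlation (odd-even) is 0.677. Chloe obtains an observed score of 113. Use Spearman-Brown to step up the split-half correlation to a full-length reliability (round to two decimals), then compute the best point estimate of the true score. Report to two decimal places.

108.99

Spearman-Brown: ρ = 2r/(1 + r) = 2(0.677)/(1 + 0.677) = 1.3540/1.677 = 0.8074 → 0.81
Kelley's formula gives T̂ = 0.81·113 + 0.19·91.9 = 91.53 + 17.461 = 108.991.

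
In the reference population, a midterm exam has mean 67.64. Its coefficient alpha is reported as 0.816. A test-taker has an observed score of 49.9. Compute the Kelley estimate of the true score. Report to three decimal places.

53.164

Regress the observed score toward the mean by the unreliability: T̂ = 0.816·49.9 + 0.184·67.64 = 40.7184 + 12.44576 = 53.1642.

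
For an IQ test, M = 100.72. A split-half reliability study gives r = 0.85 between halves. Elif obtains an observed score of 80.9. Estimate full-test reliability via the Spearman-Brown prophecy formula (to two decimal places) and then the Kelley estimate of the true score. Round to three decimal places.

82.486

Spearman-Brown: ρ = 2r/(1 + r) = 2(0.85)/(1 + 0.85) = 1.700/1.85 = 0.9189 → 0.92
T̂ = ρX + (1 − ρ)μ
  = 0.92 × 80.9 + 0.08 × 100.72
  = 74.428 + 8.0576
  = 82.4856
  ≈ 82.486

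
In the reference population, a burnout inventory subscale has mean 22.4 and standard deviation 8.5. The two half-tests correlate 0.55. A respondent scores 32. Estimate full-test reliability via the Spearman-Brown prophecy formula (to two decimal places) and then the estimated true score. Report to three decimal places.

Spearman-Brown: ρ = 2r/(1 + r) = 2(0.55)/(1 + 0.55) = 1.100/1.55 = 0.7097 → 0.71
T̂ = 0.71(32) + 0.29(22.4) = 22.72 + 6.496 = 29.2160 → 29.216

29.216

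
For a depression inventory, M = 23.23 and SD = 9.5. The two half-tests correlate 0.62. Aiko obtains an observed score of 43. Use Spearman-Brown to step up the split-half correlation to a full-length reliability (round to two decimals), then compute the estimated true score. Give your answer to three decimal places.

38.453

Spearman-Brown: ρ = 2r/(1 + r) = 2(0.62)/(1 + 0.62) = 1.240/1.62 = 0.7654 → 0.77
T̂ = 0.77(43) + 0.23(23.23) = 33.11 + 5.3429 = 38.4529 → 38.453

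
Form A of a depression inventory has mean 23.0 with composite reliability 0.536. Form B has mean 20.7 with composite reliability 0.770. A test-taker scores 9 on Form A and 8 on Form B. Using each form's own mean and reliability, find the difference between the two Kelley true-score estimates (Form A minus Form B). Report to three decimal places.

T̂_A = 0.536(9) + 0.464(23.0) = 15.49600
T̂_B = 0.770(8) + 0.230(20.7) = 10.92100
T̂_A − T̂_B = 4.57500

4.575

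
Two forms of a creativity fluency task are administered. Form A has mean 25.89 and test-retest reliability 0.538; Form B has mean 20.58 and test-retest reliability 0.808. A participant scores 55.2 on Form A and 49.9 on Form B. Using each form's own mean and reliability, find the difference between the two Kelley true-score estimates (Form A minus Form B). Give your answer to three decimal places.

-2.612

T̂_A = 0.538(55.2) + 0.462(25.89) = 41.65878
T̂_B = 0.808(49.9) + 0.192(20.58) = 44.27056
T̂_A − T̂_B = -2.61178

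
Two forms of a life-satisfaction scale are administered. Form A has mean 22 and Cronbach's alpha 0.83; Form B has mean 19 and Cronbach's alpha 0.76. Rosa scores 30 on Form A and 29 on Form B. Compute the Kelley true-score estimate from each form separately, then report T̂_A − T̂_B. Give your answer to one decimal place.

2.0

T̂_A = 0.83(30) + 0.17(22) = 28.640
T̂_B = 0.76(29) + 0.24(19) = 26.600
T̂_A − T̂_B = 2.040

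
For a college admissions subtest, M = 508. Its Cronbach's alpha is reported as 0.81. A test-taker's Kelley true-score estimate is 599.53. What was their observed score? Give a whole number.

T̂ = ρX + (1 − ρ)μ  ⇒  X = (T̂ − (1 − ρ)μ) / ρ
X = (599.53 − 0.19 × 508) / 0.81 = (599.53 − 96.52) / 0.81 = 503.01 / 0.81 = 621.00

621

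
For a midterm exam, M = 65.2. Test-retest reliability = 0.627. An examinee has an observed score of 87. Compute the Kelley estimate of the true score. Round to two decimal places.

Weight the observed score by reliability and the mean by (1 − reliability): T̂ = 0.627·87 + 0.373·65.2 = 54.549 + 24.3196 = 78.869.

78.87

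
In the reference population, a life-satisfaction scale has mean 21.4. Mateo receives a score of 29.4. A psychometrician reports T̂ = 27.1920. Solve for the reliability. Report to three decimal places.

T̂ = ρX + (1 − ρ)μ  ⇒  T̂ − μ = ρ(X − μ)
ρ = (T̂ − μ)/(X − μ) = (27.1920 − 21.4) / (29.4 − 21.4) = 5.7920 / 8.0 = 0.72400

0.724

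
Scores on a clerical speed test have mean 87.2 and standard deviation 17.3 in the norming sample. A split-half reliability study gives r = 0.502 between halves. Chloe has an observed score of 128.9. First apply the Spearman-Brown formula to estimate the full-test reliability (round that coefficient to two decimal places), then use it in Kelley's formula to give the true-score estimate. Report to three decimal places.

Spearman-Brown: ρ = 2r/(1 + r) = 2(0.502)/(1 + 0.502) = 1.0040/1.502 = 0.6684 → 0.67
Kelley's formula gives T̂ = 0.67·128.9 + 0.33·87.2 = 86.363 + 28.776 = 115.1390.

115.139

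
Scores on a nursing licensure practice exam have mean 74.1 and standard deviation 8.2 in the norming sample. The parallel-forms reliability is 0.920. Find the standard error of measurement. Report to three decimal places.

SEM = SD · √(1 − ρ) = 8.2 × √0.080 = 8.2 × 0.2828 = 2.3193

2.319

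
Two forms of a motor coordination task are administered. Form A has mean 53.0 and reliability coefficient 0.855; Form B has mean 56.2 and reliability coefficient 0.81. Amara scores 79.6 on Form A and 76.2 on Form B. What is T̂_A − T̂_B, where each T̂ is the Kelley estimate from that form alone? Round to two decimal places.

3.34

T̂_A = 0.855(79.6) + 0.145(53.0) = 75.7430
T̂_B = 0.81(76.2) + 0.19(56.2) = 72.4000
T̂_A − T̂_B = 3.3430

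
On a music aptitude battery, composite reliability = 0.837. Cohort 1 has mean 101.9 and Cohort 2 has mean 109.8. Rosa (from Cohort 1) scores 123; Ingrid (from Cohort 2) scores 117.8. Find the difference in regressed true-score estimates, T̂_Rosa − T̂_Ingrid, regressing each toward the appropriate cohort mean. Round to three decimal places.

3.065

T̂_Rosa = 0.837(123) + 0.163(101.9) = 119.56070
T̂_Ingrid = 0.837(117.8) + 0.163(109.8) = 116.49600
Difference = 119.56070 − 116.49600 = 3.06470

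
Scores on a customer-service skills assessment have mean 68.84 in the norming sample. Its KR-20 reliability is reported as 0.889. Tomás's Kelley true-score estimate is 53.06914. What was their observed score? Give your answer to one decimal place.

T̂ = ρX + (1 − ρ)μ  ⇒  X = (T̂ − (1 − ρ)μ) / ρ
X = (53.06914 − 0.111 × 68.84) / 0.889 = (53.06914 − 7.64124) / 0.889 = 45.42790 / 0.889 = 51.100

51.1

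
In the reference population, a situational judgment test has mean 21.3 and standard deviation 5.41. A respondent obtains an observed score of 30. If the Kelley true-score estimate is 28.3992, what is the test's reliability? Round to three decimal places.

T̂ = ρX + (1 − ρ)μ  ⇒  T̂ − μ = ρ(X − μ)
ρ = (T̂ − μ)/(X − μ) = (28.3992 − 21.3) / (30 − 21.3) = 7.0992 / 8.7 = 0.81600

0.816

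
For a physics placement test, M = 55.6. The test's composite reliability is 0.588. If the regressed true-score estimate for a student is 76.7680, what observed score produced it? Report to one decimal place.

T̂ = ρX + (1 − ρ)μ  ⇒  X = (T̂ − (1 − ρ)μ) / ρ
X = (76.7680 − 0.412 × 55.6) / 0.588 = (76.7680 − 22.9072) / 0.588 = 53.8608 / 0.588 = 91.600

91.6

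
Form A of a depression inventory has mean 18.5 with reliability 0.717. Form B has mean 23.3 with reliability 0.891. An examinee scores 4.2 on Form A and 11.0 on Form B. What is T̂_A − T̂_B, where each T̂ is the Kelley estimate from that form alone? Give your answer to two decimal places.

-4.09

T̂_A = 0.717(4.2) + 0.283(18.5) = 8.2469
T̂_B = 0.891(11.0) + 0.109(23.3) = 12.3407
T̂_A − T̂_B = -4.0938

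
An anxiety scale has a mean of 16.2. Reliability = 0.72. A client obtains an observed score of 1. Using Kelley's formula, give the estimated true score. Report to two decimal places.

T̂ = 0.72(1) + 0.28(16.2) = 0.72 + 4.536 = 5.256 → 5.26

5.26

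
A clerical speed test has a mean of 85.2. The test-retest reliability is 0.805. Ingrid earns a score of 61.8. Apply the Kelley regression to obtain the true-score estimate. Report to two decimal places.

Weight the observed score by reliability and the mean by (1 − reliability): T̂ = 0.805·61.8 + 0.195·85.2 = 49.7490 + 16.6140 = 66.363.

66.36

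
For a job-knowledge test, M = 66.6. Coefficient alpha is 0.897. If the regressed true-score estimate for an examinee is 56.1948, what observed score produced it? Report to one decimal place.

T̂ = ρX + (1 − ρ)μ  ⇒  X = (T̂ − (1 − ρ)μ) / ρ
X = (56.1948 − 0.103 × 66.6) / 0.897 = (56.1948 − 6.8598) / 0.897 = 49.3350 / 0.897 = 55.000

55.0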